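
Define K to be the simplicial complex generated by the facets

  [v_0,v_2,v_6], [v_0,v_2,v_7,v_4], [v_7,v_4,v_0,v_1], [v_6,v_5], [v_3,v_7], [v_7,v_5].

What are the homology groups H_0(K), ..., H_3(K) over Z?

Fix the vertex order v_0 < v_1 < v_2 < v_3 < v_4 < v_5 < v_6 < v_7 and write every simplex with vertices in increasing order. Then dim K = 3 and the simplices of K are:

  0-simplices (8): [v_0], [v_1], [v_2], [v_3], [v_4], [v_5], [v_6], [v_7]
  1-simplices (14): [v_0,v_1], [v_0,v_2], [v_0,v_4], [v_0,v_6], [v_0,v_7], [v_1,v_4], [v_1,v_7], [v_2,v_4], [v_2,v_6], [v_2,v_7], [v_3,v_7], [v_4,v_7], [v_5,v_6], [v_5,v_7]
  2-simplices (8): [v_0,v_1,v_4], [v_0,v_1,v_7], [v_0,v_2,v_4], [v_0,v_2,v_6], [v_0,v_2,v_7], [v_0,v_4,v_7], [v_1,v_4,v_7], [v_2,v_4,v_7]
  3-simplices (2): [v_0,v_1,v_4,v_7], [v_0,v_2,v_4,v_7]

so the chain groups are C_0 ≅ Z^8, C_1 ≅ Z^14, C_2 ≅ Z^8, C_3 ≅ Z^2.

Boundary ∂_1: C_1 → C_0 is given by ∂[p,q] = [q] − [p]. For instance
  ∂[v_4,v_7] = [v_7] − [v_4].
The 8×14 boundary matrix has rank 7 and Smith normal form diag(1,1,1,1,1,1,1).

∂_2: C_2 → C_1 sends each 2-simplex [p,q,r] to [q,r] − [p,r] + [p,q]. For instance
  ∂[v_0,v_2,v_7] = [v_2,v_7] − [v_0,v_7] + [v_0,v_2],
  ∂[v_0,v_1,v_7] = [v_1,v_7] − [v_0,v_7] + [v_0,v_1].
The resulting 14×8 matrix has rank 6, and its Smith normal form has invariant factors (1,1,1,1,1,1).

The boundary map ∂_3: C_3 → C_2 sends each 3-simplex σ to the alternating sum Σ_i (−1)^i (σ with its i-th vertex removed). For instance
  ∂[v_0,v_2,v_4,v_7] = [v_2,v_4,v_7] − [v_0,v_4,v_7] + [v_0,v_2,v_7] − [v_0,v_2,v_4],
  ∂[v_0,v_1,v_4,v_7] = [v_1,v_4,v_7] − [v_0,v_4,v_7] + [v_0,v_1,v_7] − [v_0,v_1,v_4].
The resulting 8×2 matrix has rank 2, and its Smith normal form has invariant factors (1,1).

Now H_k = ker ∂_k / im ∂_{k+1}, so:

  H_0: rank C_0 − rank ∂_1 = 8 − 7 = 1, and the invariant factors of ∂_1 are all 1, so H_0 ≅ Z.
  H_1: rank ker ∂_1 − rank ∂_2 = (14 − 7) − 6 = 1, and the invariant factors of ∂_2 are all 1, so H_1 ≅ Z.
  H_2: rank ker ∂_2 − rank ∂_3 = (8 − 6) − 2 = 0, and the invariant factors of ∂_3 are all 1, so H_2 ≅ 0.
  H_3: rank ker ∂_3 − rank ∂_4 = (2 − 2) − 0 = 0, and there is no ∂_4, so H_3 ≅ 0.

H_0 = Z,  H_1 = Z,  H_2 = 0,  H_3 = 0.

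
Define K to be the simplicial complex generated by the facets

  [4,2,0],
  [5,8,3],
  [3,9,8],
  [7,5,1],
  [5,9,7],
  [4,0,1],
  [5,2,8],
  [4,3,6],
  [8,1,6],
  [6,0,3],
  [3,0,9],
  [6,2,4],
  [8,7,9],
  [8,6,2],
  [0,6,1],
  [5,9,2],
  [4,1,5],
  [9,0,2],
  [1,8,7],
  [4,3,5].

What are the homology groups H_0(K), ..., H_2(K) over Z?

Order the vertices as 0 < 1 < 2 < 3 < 4 < 5 < 6 < 7 < 8 < 9. Listing each simplex with vertices in this order, K has dimension 2 with simplices:

  0-simplices (10): [0], [1], [2], [3], [4], [5], [6], [7], [8], [9]
  1-simplices (30): (30 of them)
  2-simplices (20): (20 of them)

Hence C_0 ≅ Z^10, C_1 ≅ Z^30, C_2 ≅ Z^20.

∂_1: C_1 → C_0 maps an edge to its endpoints' difference, ∂[p,q] = q − p.
As a 10×30 matrix over Z this has rank 9, with invariant factors (1,1,1,1,1,1,1,1,1).

Boundary ∂_2: C_2 → C_1 maps a triangle to the signed sum of its edges. For instance
  ∂[1,6,8] = [6,8] − [1,8] + [1,6],
  ∂[3,4,5] = [4,5] − [3,5] + [3,4].
The resulting 30×20 matrix has rank 20, and its Smith normal form has invariant factors (1,1,1,1,1,1,1,1,1,1,1,1,1,1,1,1,1,1,1,2).

Reading off H_k = ker ∂_k / im ∂_{k+1}:

  H_0: rank C_0 − rank ∂_1 = 10 − 9 = 1, and the invariant factors of ∂_1 are all 1, so H_0 ≅ Z.
  H_1: rank ker ∂_1 − rank ∂_2 = (30 − 9) − 20 = 1, and ∂_2 has invariant factor 2 > 1, so H_1 ≅ Z ⊕ Z/2.
  H_2: rank ker ∂_2 − rank ∂_3 = (20 − 20) − 0 = 0, and there is no ∂_3, so H_2 ≅ 0.

As a check, the Euler characteristic is 10 − 30 + 20 = 0, which agrees with 1 − 1 + 0 = 0.

H_0 = Z,  H_1 = Z ⊕ Z/2,  H_2 = 0.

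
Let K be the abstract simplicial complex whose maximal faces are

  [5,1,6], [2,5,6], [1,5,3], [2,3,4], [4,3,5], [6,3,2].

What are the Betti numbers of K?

b_0 = 1, b_1 = 1, b_2 = 0.

Take the total order 1 < 2 < 3 < 4 < 5 < 6 on the vertex set. Then K (dimension 2) consists of the simplices:

  0-simplices (6): [1], [2], [3], [4], [5], [6]
  1-simplices (12): [1,3], [1,5], [1,6], [2,3], [2,4], [2,5], [2,6], [3,4], [3,5], [3,6], [4,5], [5,6]
  2-simplices (6): [1,3,5], [1,5,6], [2,3,4], [2,3,6], [2,5,6], [3,4,5]

giving chain groups C_0 ≅ Z^6, C_1 ≅ Z^12, C_2 ≅ Z^6.

Boundary ∂_1: C_1 → C_0 sends each edge [p,q] (with p < q) to q − p. For instance
  ∂[2,6] = [6] − [2].
The 6×12 boundary matrix has rank 5 and Smith normal form diag(1,1,1,1,1).

∂_2: C_2 → C_1 sends each 2-simplex [p,q,r] to [q,r] − [p,r] + [p,q]. For instance
  ∂[2,3,6] = [3,6] − [2,6] + [2,3],
  ∂[3,4,5] = [4,5] − [3,5] + [3,4].
The 12×6 boundary matrix has rank 6 and Smith normal form diag(1,1,1,1,1,1).

Reading off H_k = ker ∂_k / im ∂_{k+1}:

  H_0: rank C_0 − rank ∂_1 = 6 − 5 = 1, and the invariant factors of ∂_1 are all 1, so H_0 ≅ Z.
  H_1: rank ker ∂_1 − rank ∂_2 = (12 − 5) − 6 = 1, and the invariant factors of ∂_2 are all 1, so H_1 ≅ Z.
  H_2: rank ker ∂_2 − rank ∂_3 = (6 − 6) − 0 = 0, and there is no ∂_3, so H_2 ≅ 0.

Hence the Betti numbers are b_0 = 1, b_1 = 1, b_2 = 0.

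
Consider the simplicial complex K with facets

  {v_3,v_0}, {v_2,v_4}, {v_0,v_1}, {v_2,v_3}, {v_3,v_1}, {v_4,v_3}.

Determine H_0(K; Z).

H_0 = Z.

Fix the vertex order v_0 < v_1 < v_2 < v_3 < v_4 and write every simplex with vertices in increasing order. Then dim K = 1 and the simplices of K are:

  0-simplices (5): [v_0], [v_1], [v_2], [v_3], [v_4]
  1-simplices (6): [v_0,v_1], [v_0,v_3], [v_1,v_3], [v_2,v_3], [v_2,v_4], [v_3,v_4]

Hence C_0 ≅ Z^5, C_1 ≅ Z^6.

∂_1: C_1 → C_0 maps an edge to its endpoints' difference, ∂[p,q] = q − p. For instance
  ∂[v_2,v_4] = [v_4] − [v_2].
The 5×6 boundary matrix has rank 4 and Smith normal form diag(1,1,1,1).

Computing H_k = (kernel of ∂_k) / (image of ∂_{k+1}):

  H_0: rank C_0 − rank ∂_1 = 5 − 4 = 1, and the invariant factors of ∂_1 are all 1, so H_0 = Z.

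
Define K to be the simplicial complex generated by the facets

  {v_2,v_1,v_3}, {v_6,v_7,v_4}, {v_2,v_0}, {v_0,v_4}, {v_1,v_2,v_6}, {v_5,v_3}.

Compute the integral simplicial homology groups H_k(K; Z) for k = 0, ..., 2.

Order the vertices as v_0 < v_1 < v_2 < v_3 < v_4 < v_5 < v_6 < v_7. Listing each simplex with vertices in this order, K has dimension 2 with simplices:

  0-simplices (8): [v_0], [v_1], [v_2], [v_3], [v_4], [v_5], [v_6], [v_7]
  1-simplices (11): [v_0,v_2], [v_0,v_4], [v_1,v_2], [v_1,v_3], [v_1,v_6], [v_2,v_3], [v_2,v_6], [v_3,v_5], [v_4,v_6], [v_4,v_7], [v_6,v_7]
  2-simplices (3): [v_1,v_2,v_3], [v_1,v_2,v_6], [v_4,v_6,v_7]

Hence C_0 ≅ Z^8, C_1 ≅ Z^11, C_2 ≅ Z^3.

Boundary ∂_1: C_1 → C_0 maps an edge to its endpoints' difference, ∂[p,q] = q − p. For instance
  ∂[v_0,v_2] = [v_2] − [v_0].
The resulting 8×11 matrix has rank 7, and its Smith normal form has invariant factors (1,1,1,1,1,1,1).

The boundary map ∂_2: C_2 → C_1 maps a triangle to the signed sum of its edges. For instance
  ∂[v_1,v_2,v_6] = [v_2,v_6] − [v_1,v_6] + [v_1,v_2],
  ∂[v_1,v_2,v_3] = [v_2,v_3] − [v_1,v_3] + [v_1,v_2].
The 11×3 boundary matrix has rank 3 and Smith normal form diag(1,1,1).

Now H_k = ker ∂_k / im ∂_{k+1}, so:

  H_0: rank C_0 − rank ∂_1 = 8 − 7 = 1, and the invariant factors of ∂_1 are all 1, so H_0 ≅ Z.
  H_1: rank ker ∂_1 − rank ∂_2 = (11 − 7) − 3 = 1, and the invariant factors of ∂_2 are all 1, so H_1 ≅ Z.
  H_2: rank ker ∂_2 − rank ∂_3 = (3 − 3) − 0 = 0, and there is no ∂_3, so H_2 ≅ 0.

H_0 ≅ Z,  H_1 ≅ Z,  H_2 = 0.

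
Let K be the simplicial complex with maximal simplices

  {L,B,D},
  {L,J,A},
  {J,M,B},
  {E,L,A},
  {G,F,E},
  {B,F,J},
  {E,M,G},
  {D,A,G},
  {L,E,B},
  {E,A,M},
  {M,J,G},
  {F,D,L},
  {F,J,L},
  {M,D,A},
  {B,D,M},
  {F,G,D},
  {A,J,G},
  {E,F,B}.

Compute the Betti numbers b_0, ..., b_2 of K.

Fix the vertex order A < B < D < E < F < G < J < L < M and write every simplex with vertices in increasing order. Then dim K = 2 and the simplices of K are:

  0-simplices (9): A, B, D, E, F, G, J, L, M
  1-simplices (27): AD, AE, AG, AJ, AL, AM, BD, BE, BF, BJ, BL, BM, DF, DG, DL, DM, EF, EG, EL, EM, FG, FJ, FL, GJ, GM, JL, JM
  2-simplices (18): ADG, ADM, AEL, AEM, AGJ, AJL, BDL, BDM, BEF, BEL, BFJ, BJM, DFG, DFL, EFG, EGM, FJL, GJM

giving chain groups C_0 ≅ Z^9, C_1 ≅ Z^27, C_2 ≅ Z^18.

The boundary map ∂_1: C_1 → C_0 sends each edge [p,q] (with p < q) to q − p. For instance
  ∂JL = L − J.
The 9×27 boundary matrix has rank 8 and Smith normal form diag(1,1,1,1,1,1,1,1).

∂_2: C_2 → C_1 sends each 2-simplex [p,q,r] to [q,r] − [p,r] + [p,q]. For instance
  ∂BFJ = FJ − BJ + BF,
  ∂EFG = FG − EG + EF.
As a 27×18 matrix over Z this has rank 18, with invariant factors (1,1,1,1,1,1,1,1,1,1,1,1,1,1,1,1,1,2).

From H_k ≅ ker(∂_k) / im(∂_{k+1}) we obtain:

  H_0: rank C_0 − rank ∂_1 = 9 − 8 = 1, and the invariant factors of ∂_1 are all 1, so H_0 = Z.
  H_1: rank ker ∂_1 − rank ∂_2 = (27 − 8) − 18 = 1, and ∂_2 has invariant factor 2 > 1, so H_1 = Z ⊕ Z/2.
  H_2: rank ker ∂_2 − rank ∂_3 = (18 − 18) − 0 = 0, and there is no ∂_3, so H_2 = 0.

Hence the Betti numbers are b_0 = 1, b_1 = 1, b_2 = 0.

b_0 = 1, b_1 = 1, b_2 = 0.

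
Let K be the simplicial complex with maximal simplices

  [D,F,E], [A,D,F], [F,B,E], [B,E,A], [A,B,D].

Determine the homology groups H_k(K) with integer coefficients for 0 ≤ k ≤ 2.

H_0 ≅ Z,  H_1 ≅ Z,  H_2 = 0.

Take the total order A < B < D < E < F on the vertex set. Then K (dimension 2) consists of the simplices:

  0-simplices (5): A, B, D, E, F
  1-simplices (10): AB, AD, AE, AF, BD, BE, BF, DE, DF, EF
  2-simplices (5): ABD, ABE, ADF, BEF, DEF

Hence C_0 ≅ Z^5, C_1 ≅ Z^10, C_2 ≅ Z^5.

∂_1: C_1 → C_0 is given by ∂[p,q] = [q] − [p].
The resulting 5×10 matrix has rank 4, and its Smith normal form has invariant factors (1,1,1,1).

∂_2: C_2 → C_1 sends each 2-simplex [p,q,r] to [q,r] − [p,r] + [p,q]. For instance
  ∂DEF = EF − DF + DE,
  ∂ABE = BE − AE + AB.
As a 10×5 matrix over Z this has rank 5, with invariant factors (1,1,1,1,1).

Reading off H_k = ker ∂_k / im ∂_{k+1}:

  H_0: rank C_0 − rank ∂_1 = 5 − 4 = 1, and the invariant factors of ∂_1 are all 1, so H_0 = Z.
  H_1: rank ker ∂_1 − rank ∂_2 = (10 − 4) − 5 = 1, and the invariant factors of ∂_2 are all 1, so H_1 = Z.
  H_2: rank ker ∂_2 − rank ∂_3 = (5 − 5) − 0 = 0, and there is no ∂_3, so H_2 = 0.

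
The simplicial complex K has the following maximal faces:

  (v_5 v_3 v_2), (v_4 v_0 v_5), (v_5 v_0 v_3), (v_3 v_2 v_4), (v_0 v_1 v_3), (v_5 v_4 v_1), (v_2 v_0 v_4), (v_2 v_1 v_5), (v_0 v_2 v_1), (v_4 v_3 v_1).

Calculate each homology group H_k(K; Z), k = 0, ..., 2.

H_0 ≅ Z,  H_1 ≅ Z/2,  H_2 = 0.

K has 6 vertices, 15 edges, 10 triangles.
rank ∂_0 = 0, rank ∂_1 = 5 ⇒ b_0 = 6 − 0 − 5 = 1; all invariant factors of ∂_1 are 1 so no torsion. So H_0 ≅ Z.
rank ∂_1 = 5, rank ∂_2 = 10 ⇒ b_1 = 15 − 5 − 10 = 0; ∂_2 has invariant factor(s) [2] giving torsion. So H_1 ≅ Z/2.
rank ∂_2 = 10, rank ∂_3 = 0 ⇒ b_2 = 10 − 10 − 0 = 0. So H_2 ≅ 0.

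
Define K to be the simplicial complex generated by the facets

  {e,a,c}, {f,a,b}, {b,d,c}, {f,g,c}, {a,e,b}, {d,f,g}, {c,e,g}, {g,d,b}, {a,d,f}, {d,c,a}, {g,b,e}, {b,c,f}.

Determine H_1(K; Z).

H_1 ≅ Z/2.

Fix the vertex order a < b < c < d < e < f < g and write every simplex with vertices in increasing order. Then dim K = 2 and the simplices of K are:

  0-simplices (7): a, b, c, d, e, f, g
  1-simplices (18): ab, ac, ad, ae, af, bc, bd, be, bf, bg, cd, ce, cf, cg, df, dg, eg, fg
  2-simplices (12): abe, abf, acd, ace, adf, bcd, bcf, bdg, beg, ceg, cfg, dfg

giving chain groups C_0 ≅ Z^7, C_1 ≅ Z^18, C_2 ≅ Z^12.

The boundary map ∂_1: C_1 → C_0 is given by ∂[p,q] = [q] − [p].
The 7×18 boundary matrix has rank 6 and Smith normal form diag(1,1,1,1,1,1).

∂_2: C_2 → C_1 sends each 2-simplex [p,q,r] to [q,r] − [p,r] + [p,q]. For instance
  ∂acd = cd − ad + ac,
  ∂bcd = cd − bd + bc.
The 18×12 boundary matrix has rank 12 and Smith normal form diag(1,1,1,1,1,1,1,1,1,1,1,2).

Reading off H_k = ker ∂_k / im ∂_{k+1}:

  H_1: rank ker ∂_1 − rank ∂_2 = (18 − 6) − 12 = 0, and ∂_2 has invariant factor 2 > 1, so H_1 = Z/2.

(K is a triangulation of the real projective plane RP^2.)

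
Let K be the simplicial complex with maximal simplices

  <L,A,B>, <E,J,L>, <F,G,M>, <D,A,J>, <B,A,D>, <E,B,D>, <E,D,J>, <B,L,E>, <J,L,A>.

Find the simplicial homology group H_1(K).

H_1 = 0.

Take the total order A < B < D < E < F < G < J < L < M on the vertex set. Then K (dimension 2) consists of the simplices:

  0-simplices (9): A, B, D, E, F, G, J, L, M
  1-simplices (15): AB, AD, AJ, AL, BD, BE, BL, DE, DJ, EJ, EL, FG, FM, GM, JL
  2-simplices (9): ABD, ABL, ADJ, AJL, BDE, BEL, DEJ, EJL, FGM

so the chain groups are C_0 ≅ Z^9, C_1 ≅ Z^15, C_2 ≅ Z^9.

∂_1: C_1 → C_0 maps an edge to its endpoints' difference, ∂[p,q] = q − p.
The resulting 9×15 matrix has rank 7, and its Smith normal form has invariant factors (1,1,1,1,1,1,1).

The boundary map ∂_2: C_2 → C_1 sends each 2-simplex [p,q,r] to [q,r] − [p,r] + [p,q]. For instance
  ∂FGM = GM − FM + FG,
  ∂ABD = BD − AD + AB.
The 15×9 boundary matrix has rank 8 and Smith normal form diag(1,1,1,1,1,1,1,1).

From H_k ≅ ker(∂_k) / im(∂_{k+1}) we obtain:

  H_1: rank ker ∂_1 − rank ∂_2 = (15 − 7) − 8 = 0, and the invariant factors of ∂_2 are all 1, so H_1 = 0.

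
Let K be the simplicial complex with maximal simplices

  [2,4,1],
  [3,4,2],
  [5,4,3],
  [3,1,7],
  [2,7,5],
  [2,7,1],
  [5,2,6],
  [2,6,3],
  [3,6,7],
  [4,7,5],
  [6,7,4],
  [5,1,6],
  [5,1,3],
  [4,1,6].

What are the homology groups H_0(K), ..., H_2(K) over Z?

H_0 = Z,  H_1 = Z^2,  H_2 = Z.

Take the total order 1 < 2 < 3 < 4 < 5 < 6 < 7 on the vertex set. Then K (dimension 2) consists of the simplices:

  0-simplices (7): [1], [2], [3], [4], [5], [6], [7]
  1-simplices (21): [1,2], [1,3], [1,4], [1,5], [1,6], [1,7], [2,3], [2,4], [2,5], [2,6], [2,7], [3,4], [3,5], [3,6], [3,7], [4,5], [4,6], [4,7], [5,6], [5,7], [6,7]
  2-simplices (14): [1,2,4], [1,2,7], [1,3,5], [1,3,7], [1,4,6], [1,5,6], [2,3,4], [2,3,6], [2,5,6], [2,5,7], [3,4,5], [3,6,7], [4,5,7], [4,6,7]

so the chain groups are C_0 ≅ Z^7, C_1 ≅ Z^21, C_2 ≅ Z^14.

Boundary ∂_1: C_1 → C_0 sends each edge [p,q] (with p < q) to q − p. For instance
  ∂[4,7] = [7] − [4].
This gives a 7×21 integer matrix of rank 6; reducing to Smith normal form yields diagonal entries (1,1,1,1,1,1).

Boundary ∂_2: C_2 → C_1 acts by ∂[p,q,r] = [q,r] − [p,r] + [p,q]. For instance
  ∂[2,3,4] = [3,4] − [2,4] + [2,3],
  ∂[2,5,7] = [5,7] − [2,7] + [2,5].
The resulting 21×14 matrix has rank 13, and its Smith normal form has invariant factors (1,1,1,1,1,1,1,1,1,1,1,1,1).

Computing H_k = (kernel of ∂_k) / (image of ∂_{k+1}):

  H_0: rank C_0 − rank ∂_1 = 7 − 6 = 1, and the invariant factors of ∂_1 are all 1, so H_0 ≅ Z.
  H_1: rank ker ∂_1 − rank ∂_2 = (21 − 6) − 13 = 2, and the invariant factors of ∂_2 are all 1, so H_1 ≅ Z^2.
  H_2: rank ker ∂_2 − rank ∂_3 = (14 − 13) − 0 = 1, and there is no ∂_3, so H_2 ≅ Z.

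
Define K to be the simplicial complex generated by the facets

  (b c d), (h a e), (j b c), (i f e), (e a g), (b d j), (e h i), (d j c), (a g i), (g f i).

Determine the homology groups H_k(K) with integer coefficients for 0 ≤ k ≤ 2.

Order the vertices as a < b < c < d < e < f < g < h < i < j. Listing each simplex with vertices in this order, K has dimension 2 with simplices:

  0-simplices (10): a, b, c, d, e, f, g, h, i, j
  1-simplices (18): ae, ag, ah, ai, bc, bd, bj, cd, cj, dj, ef, eg, eh, ei, fg, fi, gi, hi
  2-simplices (10): aeg, aeh, agi, bcd, bcj, bdj, cdj, efi, ehi, fgi

so the chain groups are C_0 ≅ Z^10, C_1 ≅ Z^18, C_2 ≅ Z^10.

The boundary map ∂_1: C_1 → C_0 is given by ∂[p,q] = [q] − [p].
The resulting 10×18 matrix has rank 8, and its Smith normal form has invariant factors (1,1,1,1,1,1,1,1).

Boundary ∂_2: C_2 → C_1 maps a triangle to the signed sum of its edges. For instance
  ∂cdj = dj − cj + cd,
  ∂agi = gi − ai + ag.
The 18×10 boundary matrix has rank 9 and Smith normal form diag(1,1,1,1,1,1,1,1,1).

Reading off H_k = ker ∂_k / im ∂_{k+1}:

  H_0: rank C_0 − rank ∂_1 = 10 − 8 = 2, and the invariant factors of ∂_1 are all 1, so H_0 ≅ Z^2.
  H_1: rank ker ∂_1 − rank ∂_2 = (18 − 8) − 9 = 1, and the invariant factors of ∂_2 are all 1, so H_1 ≅ Z.
  H_2: rank ker ∂_2 − rank ∂_3 = (10 − 9) − 0 = 1, and there is no ∂_3, so H_2 ≅ Z.

As a check, the Euler characteristic is 10 − 18 + 10 = 2, which agrees with 2 − 1 + 1 = 2.

H_0 ≅ Z^2,  H_1 ≅ Z,  H_2 ≅ Z.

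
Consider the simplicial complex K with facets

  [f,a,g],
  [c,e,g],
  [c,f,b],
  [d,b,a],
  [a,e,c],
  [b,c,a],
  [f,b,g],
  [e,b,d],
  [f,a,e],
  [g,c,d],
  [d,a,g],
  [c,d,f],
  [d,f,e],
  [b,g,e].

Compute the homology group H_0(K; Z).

H_0 ≅ Z.

K has 7 vertices, 21 edges, 14 triangles.
rank ∂_0 = 0, rank ∂_1 = 6 ⇒ b_0 = 7 − 0 − 6 = 1; all invariant factors of ∂_1 are 1 so no torsion. So H_0 ≅ Z.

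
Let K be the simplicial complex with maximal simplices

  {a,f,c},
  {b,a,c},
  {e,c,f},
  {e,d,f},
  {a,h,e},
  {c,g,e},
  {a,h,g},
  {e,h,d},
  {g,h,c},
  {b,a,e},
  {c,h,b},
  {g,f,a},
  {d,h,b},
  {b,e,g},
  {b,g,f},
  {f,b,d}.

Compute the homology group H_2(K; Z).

H_2 ≅ Z.

We work with the vertex ordering a < b < c < d < e < f < g < h. The simplices of K, each written with vertices in increasing order, are:

  0-simplices (8): a, b, c, d, e, f, g, h
  1-simplices (24): ab, ac, ae, af, ag, ah, bc, bd, be, bf, bg, bh, ce, cf, cg, ch, de, df, dh, ef, eg, eh, fg, gh
  2-simplices (16): abc, abe, acf, aeh, afg, agh, bch, bdf, bdh, beg, bfg, cef, ceg, cgh, def, deh

giving chain groups C_0 ≅ Z^8, C_1 ≅ Z^24, C_2 ≅ Z^16.

∂_1: C_1 → C_0 sends each edge [p,q] (with p < q) to q − p. For instance
  ∂ce = e − c.
This gives a 8×24 integer matrix of rank 7; reducing to Smith normal form yields diagonal entries (1,1,1,1,1,1,1).

Boundary ∂_2: C_2 → C_1 sends each 2-simplex [p,q,r] to [q,r] − [p,r] + [p,q]. For instance
  ∂bfg = fg − bg + bf,
  ∂def = ef − df + de.
The 24×16 boundary matrix has rank 15 and Smith normal form diag(1,1,1,1,1,1,1,1,1,1,1,1,1,1,1).

Computing H_k = (kernel of ∂_k) / (image of ∂_{k+1}):

  H_2: rank ker ∂_2 − rank ∂_3 = (16 − 15) − 0 = 1, and there is no ∂_3, so H_2 = Z.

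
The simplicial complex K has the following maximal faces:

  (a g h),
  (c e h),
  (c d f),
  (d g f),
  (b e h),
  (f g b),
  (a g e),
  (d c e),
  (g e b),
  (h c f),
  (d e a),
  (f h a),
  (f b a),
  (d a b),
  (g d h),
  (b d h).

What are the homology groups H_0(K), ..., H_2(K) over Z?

H_0 = Z,  H_1 = Z^2,  H_2 = Z.

Order the vertices as a < b < c < d < e < f < g < h. Listing each simplex with vertices in this order, K has dimension 2 with simplices:

  0-simplices (8): a, b, c, d, e, f, g, h
  1-simplices (24): ab, ad, ae, af, ag, ah, bd, be, bf, bg, bh, cd, ce, cf, ch, de, df, dg, dh, eg, eh, fg, fh, gh
  2-simplices (16): abd, abf, ade, aeg, afh, agh, bdh, beg, beh, bfg, cde, cdf, ceh, cfh, dfg, dgh

so the chain groups are C_0 ≅ Z^8, C_1 ≅ Z^24, C_2 ≅ Z^16.

The boundary map ∂_1: C_1 → C_0 sends each edge [p,q] (with p < q) to q − p. For instance
  ∂eg = g − e.
As a 8×24 matrix over Z this has rank 7, with invariant factors (1,1,1,1,1,1,1).

∂_2: C_2 → C_1 acts by ∂[p,q,r] = [q,r] − [p,r] + [p,q]. For instance
  ∂cde = de − ce + cd,
  ∂bdh = dh − bh + bd.
As a 24×16 matrix over Z this has rank 15, with invariant factors (1,1,1,1,1,1,1,1,1,1,1,1,1,1,1).

Reading off H_k = ker ∂_k / im ∂_{k+1}:

  H_0: rank C_0 − rank ∂_1 = 8 − 7 = 1, and the invariant factors of ∂_1 are all 1, so H_0 = Z.
  H_1: rank ker ∂_1 − rank ∂_2 = (24 − 7) − 15 = 2, and the invariant factors of ∂_2 are all 1, so H_1 = Z^2.
  H_2: rank ker ∂_2 − rank ∂_3 = (16 − 15) − 0 = 1, and there is no ∂_3, so H_2 = Z.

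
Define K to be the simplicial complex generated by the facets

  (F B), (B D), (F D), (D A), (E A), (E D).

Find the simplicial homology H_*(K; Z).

H_0 ≅ Z,  H_1 ≅ Z^2.

K has 5 vertices, 6 edges.
rank ∂_0 = 0, rank ∂_1 = 4 ⇒ b_0 = 5 − 0 − 4 = 1; all invariant factors of ∂_1 are 1 so no torsion. So H_0 = Z.
rank ∂_1 = 4, rank ∂_2 = 0 ⇒ b_1 = 6 − 4 − 0 = 2. So H_1 = Z^2.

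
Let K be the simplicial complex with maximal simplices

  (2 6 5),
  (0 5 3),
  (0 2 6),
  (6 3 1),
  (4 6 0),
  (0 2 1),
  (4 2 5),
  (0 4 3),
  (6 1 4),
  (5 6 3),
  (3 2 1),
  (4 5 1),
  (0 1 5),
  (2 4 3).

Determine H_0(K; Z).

H_0 = Z.

Take the total order 0 < 1 < 2 < 3 < 4 < 5 < 6 on the vertex set. Then K (dimension 2) consists of the simplices:

  0-simplices (7): [0], [1], [2], [3], [4], [5], [6]
  1-simplices (21): [0,1], [0,2], [0,3], [0,4], [0,5], [0,6], [1,2], [1,3], [1,4], [1,5], [1,6], [2,3], [2,4], [2,5], [2,6], [3,4], [3,5], [3,6], [4,5], [4,6], [5,6]
  2-simplices (14): [0,1,2], [0,1,5], [0,2,6], [0,3,4], [0,3,5], [0,4,6], [1,2,3], [1,3,6], [1,4,5], [1,4,6], [2,3,4], [2,4,5], [2,5,6], [3,5,6]

so the chain groups are C_0 ≅ Z^7, C_1 ≅ Z^21, C_2 ≅ Z^14.

Boundary ∂_1: C_1 → C_0 is given by ∂[p,q] = [q] − [p].
This gives a 7×21 integer matrix of rank 6; reducing to Smith normal form yields diagonal entries (1,1,1,1,1,1).

∂_2: C_2 → C_1 sends each 2-simplex [p,q,r] to [q,r] − [p,r] + [p,q]. For instance
  ∂[1,3,6] = [3,6] − [1,6] + [1,3],
  ∂[0,3,5] = [3,5] − [0,5] + [0,3].
The resulting 21×14 matrix has rank 13, and its Smith normal form has invariant factors (1,1,1,1,1,1,1,1,1,1,1,1,1).

Now H_k = ker ∂_k / im ∂_{k+1}, so:

  H_0: rank C_0 − rank ∂_1 = 7 − 6 = 1, and the invariant factors of ∂_1 are all 1, so H_0 ≅ Z.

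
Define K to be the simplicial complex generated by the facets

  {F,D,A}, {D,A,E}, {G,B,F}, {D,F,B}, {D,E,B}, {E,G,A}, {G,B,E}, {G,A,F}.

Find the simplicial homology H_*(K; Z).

H_0 ≅ Z,  H_1 = 0,  H_2 ≅ Z.

K has 6 vertices, 12 edges, 8 triangles.
rank ∂_0 = 0, rank ∂_1 = 5 ⇒ b_0 = 6 − 0 − 5 = 1; all invariant factors of ∂_1 are 1 so no torsion. So H_0 = Z.
rank ∂_1 = 5, rank ∂_2 = 7 ⇒ b_1 = 12 − 5 − 7 = 0; all invariant factors of ∂_2 are 1 so no torsion. So H_1 = 0.
rank ∂_2 = 7, rank ∂_3 = 0 ⇒ b_2 = 8 − 7 − 0 = 1. So H_2 = Z.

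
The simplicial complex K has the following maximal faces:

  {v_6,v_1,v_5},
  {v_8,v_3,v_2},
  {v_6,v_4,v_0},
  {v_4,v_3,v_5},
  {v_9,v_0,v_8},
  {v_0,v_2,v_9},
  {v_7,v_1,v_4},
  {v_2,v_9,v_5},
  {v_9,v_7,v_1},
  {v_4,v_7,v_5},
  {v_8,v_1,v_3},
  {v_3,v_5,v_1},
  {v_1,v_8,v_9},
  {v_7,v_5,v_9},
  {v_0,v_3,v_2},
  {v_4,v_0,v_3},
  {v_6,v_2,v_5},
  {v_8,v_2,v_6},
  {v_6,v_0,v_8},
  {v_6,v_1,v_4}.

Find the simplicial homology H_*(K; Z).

H_0 ≅ Z,  H_1 ≅ Z ⊕ Z/2Z,  H_2 = 0.

Fix the vertex order v_0 < v_1 < v_2 < v_3 < v_4 < v_5 < v_6 < v_7 < v_8 < v_9 and write every simplex with vertices in increasing order. Then dim K = 2 and the simplices of K are:

  0-simplices (10): [v_0], [v_1], [v_2], [v_3], [v_4], [v_5], [v_6], [v_7], [v_8], [v_9]
  1-simplices (30): (30 of them)
  2-simplices (20): (20 of them)

giving chain groups C_0 ≅ Z^10, C_1 ≅ Z^30, C_2 ≅ Z^20.

The boundary map ∂_1: C_1 → C_0 sends each edge [p,q] (with p < q) to q − p.
The 10×30 boundary matrix has rank 9 and Smith normal form diag(1,1,1,1,1,1,1,1,1).

∂_2: C_2 → C_1 acts by ∂[p,q,r] = [q,r] − [p,r] + [p,q]. For instance
  ∂[v_2,v_3,v_8] = [v_3,v_8] − [v_2,v_8] + [v_2,v_3],
  ∂[v_4,v_5,v_7] = [v_5,v_7] − [v_4,v_7] + [v_4,v_5].
The resulting 30×20 matrix has rank 20, and its Smith normal form has invariant factors (1,1,1,1,1,1,1,1,1,1,1,1,1,1,1,1,1,1,1,2).

Reading off H_k = ker ∂_k / im ∂_{k+1}:

  H_0: rank C_0 − rank ∂_1 = 10 − 9 = 1, and the invariant factors of ∂_1 are all 1, so H_0 ≅ Z.
  H_1: rank ker ∂_1 − rank ∂_2 = (30 − 9) − 20 = 1, and ∂_2 has invariant factor 2 > 1, so H_1 ≅ Z ⊕ Z/2Z.
  H_2: rank ker ∂_2 − rank ∂_3 = (20 − 20) − 0 = 0, and there is no ∂_3, so H_2 ≅ 0.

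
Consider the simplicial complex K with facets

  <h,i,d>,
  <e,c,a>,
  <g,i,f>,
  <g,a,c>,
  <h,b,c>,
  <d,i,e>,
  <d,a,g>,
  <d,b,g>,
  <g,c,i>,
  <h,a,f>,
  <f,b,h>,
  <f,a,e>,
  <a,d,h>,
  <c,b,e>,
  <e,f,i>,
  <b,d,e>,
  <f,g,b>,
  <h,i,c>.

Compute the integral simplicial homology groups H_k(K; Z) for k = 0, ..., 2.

H_0 = Z,  H_1 = Z^2,  H_2 = Z.

We work with the vertex ordering a < b < c < d < e < f < g < h < i. The simplices of K, each written with vertices in increasing order, are:

  0-simplices (9): a, b, c, d, e, f, g, h, i
  1-simplices (27): ac, ad, ae, af, ag, ah, bc, bd, be, bf, bg, bh, ce, cg, ch, ci, de, dg, dh, di, ef, ei, fg, fh, fi, gi, hi
  2-simplices (18): ace, acg, adg, adh, aef, afh, bce, bch, bde, bdg, bfg, bfh, cgi, chi, dei, dhi, efi, fgi

Hence C_0 ≅ Z^9, C_1 ≅ Z^27, C_2 ≅ Z^18.

∂_1: C_1 → C_0 sends each edge [p,q] (with p < q) to q − p. For instance
  ∂af = f − a.
The resulting 9×27 matrix has rank 8, and its Smith normal form has invariant factors (1,1,1,1,1,1,1,1).

∂_2: C_2 → C_1 acts by ∂[p,q,r] = [q,r] − [p,r] + [p,q]. For instance
  ∂adh = dh − ah + ad,
  ∂adg = dg − ag + ad.
As a 27×18 matrix over Z this has rank 17, with invariant factors (1,1,1,1,1,1,1,1,1,1,1,1,1,1,1,1,1).

Computing H_k = (kernel of ∂_k) / (image of ∂_{k+1}):

  H_0: rank C_0 − rank ∂_1 = 9 − 8 = 1, and the invariant factors of ∂_1 are all 1, so H_0 = Z.
  H_1: rank ker ∂_1 − rank ∂_2 = (27 − 8) − 17 = 2, and the invariant factors of ∂_2 are all 1, so H_1 = Z^2.
  H_2: rank ker ∂_2 − rank ∂_3 = (18 − 17) − 0 = 1, and there is no ∂_3, so H_2 = Z.

As a check, the Euler characteristic is 9 − 27 + 18 = 0, which agrees with 1 − 2 + 1 = 0.
(K is a triangulation of the torus T^2.)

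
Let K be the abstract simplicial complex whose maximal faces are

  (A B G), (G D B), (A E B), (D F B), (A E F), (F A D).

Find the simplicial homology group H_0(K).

We work with the vertex ordering A < B < D < E < F < G. The simplices of K, each written with vertices in increasing order, are:

  0-simplices (6): A, B, D, E, F, G
  1-simplices (12): AB, AD, AE, AF, AG, BD, BE, BF, BG, DF, DG, EF
  2-simplices (6): ABE, ABG, ADF, AEF, BDF, BDG

Hence C_0 ≅ Z^6, C_1 ≅ Z^12, C_2 ≅ Z^6.

Boundary ∂_1: C_1 → C_0 is given by ∂[p,q] = [q] − [p].
This gives a 6×12 integer matrix of rank 5; reducing to Smith normal form yields diagonal entries (1,1,1,1,1).

∂_2: C_2 → C_1 acts by ∂[p,q,r] = [q,r] − [p,r] + [p,q]. For instance
  ∂BDF = DF − BF + BD,
  ∂ADF = DF − AF + AD.
This gives a 12×6 integer matrix of rank 6; reducing to Smith normal form yields diagonal entries (1,1,1,1,1,1).

Reading off H_k = ker ∂_k / im ∂_{k+1}:

  H_0: rank C_0 − rank ∂_1 = 6 − 5 = 1, and the invariant factors of ∂_1 are all 1, so H_0 = Z.

H_0 = Z.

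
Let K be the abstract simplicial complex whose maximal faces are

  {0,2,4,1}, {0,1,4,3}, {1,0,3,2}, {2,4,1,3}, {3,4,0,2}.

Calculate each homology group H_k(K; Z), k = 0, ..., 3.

H_0 ≅ Z,  H_1 = 0,  H_2 = 0,  H_3 ≅ Z.

We work with the vertex ordering 0 < 1 < 2 < 3 < 4. The simplices of K, each written with vertices in increasing order, are:

  0-simplices (5): [0], [1], [2], [3], [4]
  1-simplices (10): [0,1], [0,2], [0,3], [0,4], [1,2], [1,3], [1,4], [2,3], [2,4], [3,4]
  2-simplices (10): [0,1,2], [0,1,3], [0,1,4], [0,2,3], [0,2,4], [0,3,4], [1,2,3], [1,2,4], [1,3,4], [2,3,4]
  3-simplices (5): [0,1,2,3], [0,1,2,4], [0,1,3,4], [0,2,3,4], [1,2,3,4]

Hence C_0 ≅ Z^5, C_1 ≅ Z^10, C_2 ≅ Z^10, C_3 ≅ Z^5.

∂_1: C_1 → C_0 sends each edge [p,q] (with p < q) to q − p. For instance
  ∂[0,2] = [2] − [0].
The 5×10 boundary matrix has rank 4 and Smith normal form diag(1,1,1,1).

The boundary map ∂_2: C_2 → C_1 acts by ∂[p,q,r] = [q,r] − [p,r] + [p,q]. For instance
  ∂[1,2,3] = [2,3] − [1,3] + [1,2],
  ∂[0,2,3] = [2,3] − [0,3] + [0,2].
This gives a 10×10 integer matrix of rank 6; reducing to Smith normal form yields diagonal entries (1,1,1,1,1,1).

Boundary ∂_3: C_3 → C_2 sends each 3-simplex σ to the alternating sum Σ_i (−1)^i (σ with its i-th vertex removed). For instance
  ∂[0,1,2,4] = [1,2,4] − [0,2,4] + [0,1,4] − [0,1,2],
  ∂[0,1,2,3] = [1,2,3] − [0,2,3] + [0,1,3] − [0,1,2].
The resulting 10×5 matrix has rank 4, and its Smith normal form has invariant factors (1,1,1,1).

From H_k ≅ ker(∂_k) / im(∂_{k+1}) we obtain:

  H_0: rank C_0 − rank ∂_1 = 5 − 4 = 1, and the invariant factors of ∂_1 are all 1, so H_0 = Z.
  H_1: rank ker ∂_1 − rank ∂_2 = (10 − 4) − 6 = 0, and the invariant factors of ∂_2 are all 1, so H_1 = 0.
  H_2: rank ker ∂_2 − rank ∂_3 = (10 − 6) − 4 = 0, and the invariant factors of ∂_3 are all 1, so H_2 = 0.
  H_3: rank ker ∂_3 − rank ∂_4 = (5 − 4) − 0 = 1, and there is no ∂_4, so H_3 = Z.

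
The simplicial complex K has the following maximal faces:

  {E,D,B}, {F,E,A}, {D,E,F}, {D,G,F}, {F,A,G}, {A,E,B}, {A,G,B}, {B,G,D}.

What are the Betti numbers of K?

b_0 = 1, b_1 = 0, b_2 = 1.

K has 6 vertices, 12 edges, 8 triangles.
rank ∂_0 = 0, rank ∂_1 = 5 ⇒ b_0 = 6 − 0 − 5 = 1; all invariant factors of ∂_1 are 1 so no torsion. So H_0 ≅ Z.
rank ∂_1 = 5, rank ∂_2 = 7 ⇒ b_1 = 12 − 5 − 7 = 0; all invariant factors of ∂_2 are 1 so no torsion. So H_1 ≅ 0.
rank ∂_2 = 7, rank ∂_3 = 0 ⇒ b_2 = 8 − 7 − 0 = 1. So H_2 ≅ Z.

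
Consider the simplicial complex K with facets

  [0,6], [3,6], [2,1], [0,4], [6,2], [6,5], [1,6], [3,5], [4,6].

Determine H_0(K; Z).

Fix the vertex order 0 < 1 < 2 < 3 < 4 < 5 < 6 and write every simplex with vertices in increasing order. Then dim K = 1 and the simplices of K are:

  0-simplices (7): [0], [1], [2], [3], [4], [5], [6]
  1-simplices (9): [0,4], [0,6], [1,2], [1,6], [2,6], [3,5], [3,6], [4,6], [5,6]

Hence C_0 ≅ Z^7, C_1 ≅ Z^9.

Boundary ∂_1: C_1 → C_0 sends each edge [p,q] (with p < q) to q − p.
The 7×9 boundary matrix has rank 6 and Smith normal form diag(1,1,1,1,1,1).

Now H_k = ker ∂_k / im ∂_{k+1}, so:

  H_0: rank C_0 − rank ∂_1 = 7 − 6 = 1, and the invariant factors of ∂_1 are all 1, so H_0 = Z.

H_0 ≅ Z.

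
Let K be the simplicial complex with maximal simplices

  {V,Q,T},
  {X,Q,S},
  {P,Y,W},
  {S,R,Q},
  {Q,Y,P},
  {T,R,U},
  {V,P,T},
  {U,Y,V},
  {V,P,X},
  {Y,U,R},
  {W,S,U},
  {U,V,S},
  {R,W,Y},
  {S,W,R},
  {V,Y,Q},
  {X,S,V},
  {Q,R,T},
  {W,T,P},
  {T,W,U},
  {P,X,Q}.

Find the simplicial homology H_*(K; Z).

H_0 ≅ Z,  H_1 ≅ Z ⊕ Z_2,  H_2 = 0.

Order the vertices as P < Q < R < S < T < U < V < W < X < Y. Listing each simplex with vertices in this order, K has dimension 2 with simplices:

  0-simplices (10): P, Q, R, S, T, U, V, W, X, Y
  1-simplices (30): PQ, PT, PV, PW, PX, PY, QR, QS, QT, QV, QX, QY, RS, RT, RU, RW, RY, SU, SV, SW, SX, TU, TV, TW, UV, UW, UY, VX, VY, WY
  2-simplices (20): PQX, PQY, PTV, PTW, PVX, PWY, QRS, QRT, QSX, QTV, QVY, RSW, RTU, RUY, RWY, SUV, SUW, SVX, TUW, UVY

so the chain groups are C_0 ≅ Z^10, C_1 ≅ Z^30, C_2 ≅ Z^20.

∂_1: C_1 → C_0 maps an edge to its endpoints' difference, ∂[p,q] = q − p. For instance
  ∂PV = V − P.
This gives a 10×30 integer matrix of rank 9; reducing to Smith normal form yields diagonal entries (1,1,1,1,1,1,1,1,1).

Boundary ∂_2: C_2 → C_1 sends each 2-simplex [p,q,r] to [q,r] − [p,r] + [p,q]. For instance
  ∂SUV = UV − SV + SU,
  ∂PTV = TV − PV + PT.
This gives a 30×20 integer matrix of rank 20; reducing to Smith normal form yields diagonal entries (1,1,1,1,1,1,1,1,1,1,1,1,1,1,1,1,1,1,1,2).

From H_k ≅ ker(∂_k) / im(∂_{k+1}) we obtain:

  H_0: rank C_0 − rank ∂_1 = 10 − 9 = 1, and the invariant factors of ∂_1 are all 1, so H_0 ≅ Z.
  H_1: rank ker ∂_1 − rank ∂_2 = (30 − 9) − 20 = 1, and ∂_2 has invariant factor 2 > 1, so H_1 ≅ Z ⊕ Z_2.
  H_2: rank ker ∂_2 − rank ∂_3 = (20 − 20) − 0 = 0, and there is no ∂_3, so H_2 ≅ 0.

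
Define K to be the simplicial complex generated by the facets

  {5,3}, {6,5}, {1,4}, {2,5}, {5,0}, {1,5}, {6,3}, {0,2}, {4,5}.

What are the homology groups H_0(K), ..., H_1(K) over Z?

H_0 ≅ Z,  H_1 ≅ Z^3.

Take the total order 0 < 1 < 2 < 3 < 4 < 5 < 6 on the vertex set. Then K (dimension 1) consists of the simplices:

  0-simplices (7): [0], [1], [2], [3], [4], [5], [6]
  1-simplices (9): [0,2], [0,5], [1,4], [1,5], [2,5], [3,5], [3,6], [4,5], [5,6]

so the chain groups are C_0 ≅ Z^7, C_1 ≅ Z^9.

The boundary map ∂_1: C_1 → C_0 maps an edge to its endpoints' difference, ∂[p,q] = q − p.
The resulting 7×9 matrix has rank 6, and its Smith normal form has invariant factors (1,1,1,1,1,1).

Now H_k = ker ∂_k / im ∂_{k+1}, so:

  H_0: rank C_0 − rank ∂_1 = 7 − 6 = 1, and the invariant factors of ∂_1 are all 1, so H_0 = Z.
  H_1: rank ker ∂_1 − rank ∂_2 = (9 − 6) − 0 = 3, and there is no ∂_2, so H_1 = Z^3.

(K is a triangulation of a wedge of 3 circles.)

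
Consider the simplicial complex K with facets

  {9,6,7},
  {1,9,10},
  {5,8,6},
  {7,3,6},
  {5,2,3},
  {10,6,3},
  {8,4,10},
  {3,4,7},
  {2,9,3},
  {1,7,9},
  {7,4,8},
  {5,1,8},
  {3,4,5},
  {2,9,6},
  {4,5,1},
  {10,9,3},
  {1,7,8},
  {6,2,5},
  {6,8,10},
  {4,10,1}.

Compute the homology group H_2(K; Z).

H_2 ≅ 0.

Order the vertices as 1 < 2 < 3 < 4 < 5 < 6 < 7 < 8 < 9 < 10. Listing each simplex with vertices in this order, K has dimension 2 with simplices:

  0-simplices (10): [1], [2], [3], [4], [5], [6], [7], [8], [9], [10]
  1-simplices (30): (30 of them)
  2-simplices (20): (20 of them)

Hence C_0 ≅ Z^10, C_1 ≅ Z^30, C_2 ≅ Z^20.

The boundary map ∂_1: C_1 → C_0 sends each edge [p,q] (with p < q) to q − p. For instance
  ∂[1,10] = [10] − [1].
The resulting 10×30 matrix has rank 9, and its Smith normal form has invariant factors (1,1,1,1,1,1,1,1,1).

Boundary ∂_2: C_2 → C_1 acts by ∂[p,q,r] = [q,r] − [p,r] + [p,q]. For instance
  ∂[1,5,8] = [5,8] − [1,8] + [1,5],
  ∂[1,9,10] = [9,10] − [1,10] + [1,9].
This gives a 30×20 integer matrix of rank 20; reducing to Smith normal form yields diagonal entries (1,1,1,1,1,1,1,1,1,1,1,1,1,1,1,1,1,1,1,2).

Computing H_k = (kernel of ∂_k) / (image of ∂_{k+1}):

  H_2: rank ker ∂_2 − rank ∂_3 = (20 − 20) − 0 = 0, and there is no ∂_3, so H_2 = 0.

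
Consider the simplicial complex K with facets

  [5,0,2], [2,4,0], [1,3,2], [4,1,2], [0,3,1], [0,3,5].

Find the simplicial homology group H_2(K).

H_2 = 0.

Order the vertices as 0 < 1 < 2 < 3 < 4 < 5. Listing each simplex with vertices in this order, K has dimension 2 with simplices:

  0-simplices (6): [0], [1], [2], [3], [4], [5]
  1-simplices (12): [0,1], [0,2], [0,3], [0,4], [0,5], [1,2], [1,3], [1,4], [2,3], [2,4], [2,5], [3,5]
  2-simplices (6): [0,1,3], [0,2,4], [0,2,5], [0,3,5], [1,2,3], [1,2,4]

giving chain groups C_0 ≅ Z^6, C_1 ≅ Z^12, C_2 ≅ Z^6.

The boundary map ∂_1: C_1 → C_0 maps an edge to its endpoints' difference, ∂[p,q] = q − p.
This gives a 6×12 integer matrix of rank 5; reducing to Smith normal form yields diagonal entries (1,1,1,1,1).

∂_2: C_2 → C_1 sends each 2-simplex [p,q,r] to [q,r] − [p,r] + [p,q]. For instance
  ∂[1,2,3] = [2,3] − [1,3] + [1,2],
  ∂[0,2,5] = [2,5] − [0,5] + [0,2].
The resulting 12×6 matrix has rank 6, and its Smith normal form has invariant factors (1,1,1,1,1,1).

Reading off H_k = ker ∂_k / im ∂_{k+1}:

  H_2: rank ker ∂_2 − rank ∂_3 = (6 − 6) − 0 = 0, and there is no ∂_3, so H_2 ≅ 0.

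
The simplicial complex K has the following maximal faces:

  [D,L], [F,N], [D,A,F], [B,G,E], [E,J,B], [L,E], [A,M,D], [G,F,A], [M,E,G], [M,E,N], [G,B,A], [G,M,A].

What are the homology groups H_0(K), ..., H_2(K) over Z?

H_0 ≅ Z,  H_1 ≅ Z^2,  H_2 = 0.

Order the vertices as A < B < D < E < F < G < J < L < M < N. Listing each simplex with vertices in this order, K has dimension 2 with simplices:

  0-simplices (10): A, B, D, E, F, G, J, L, M, N
  1-simplices (20): AB, AD, AF, AG, AM, BE, BG, BJ, DF, DL, DM, EG, EJ, EL, EM, EN, FG, FN, GM, MN
  2-simplices (9): ABG, ADF, ADM, AFG, AGM, BEG, BEJ, EGM, EMN

so the chain groups are C_0 ≅ Z^10, C_1 ≅ Z^20, C_2 ≅ Z^9.

Boundary ∂_1: C_1 → C_0 sends each edge [p,q] (with p < q) to q − p.
As a 10×20 matrix over Z this has rank 9, with invariant factors (1,1,1,1,1,1,1,1,1).

The boundary map ∂_2: C_2 → C_1 sends each 2-simplex [p,q,r] to [q,r] − [p,r] + [p,q]. For instance
  ∂EMN = MN − EN + EM,
  ∂BEJ = EJ − BJ + BE.
The 20×9 boundary matrix has rank 9 and Smith normal form diag(1,1,1,1,1,1,1,1,1).

From H_k ≅ ker(∂_k) / im(∂_{k+1}) we obtain:

  H_0: rank C_0 − rank ∂_1 = 10 − 9 = 1, and the invariant factors of ∂_1 are all 1, so H_0 = Z.
  H_1: rank ker ∂_1 − rank ∂_2 = (20 − 9) − 9 = 2, and the invariant factors of ∂_2 are all 1, so H_1 = Z^2.
  H_2: rank ker ∂_2 − rank ∂_3 = (9 − 9) − 0 = 0, and there is no ∂_3, so H_2 = 0.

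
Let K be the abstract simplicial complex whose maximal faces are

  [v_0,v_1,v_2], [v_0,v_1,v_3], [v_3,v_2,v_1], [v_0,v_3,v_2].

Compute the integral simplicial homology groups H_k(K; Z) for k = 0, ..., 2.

Fix the vertex order v_0 < v_1 < v_2 < v_3 and write every simplex with vertices in increasing order. Then dim K = 2 and the simplices of K are:

  0-simplices (4): [v_0], [v_1], [v_2], [v_3]
  1-simplices (6): [v_0,v_1], [v_0,v_2], [v_0,v_3], [v_1,v_2], [v_1,v_3], [v_2,v_3]
  2-simplices (4): [v_0,v_1,v_2], [v_0,v_1,v_3], [v_0,v_2,v_3], [v_1,v_2,v_3]

Hence C_0 ≅ Z^4, C_1 ≅ Z^6, C_2 ≅ Z^4.

∂_1: C_1 → C_0 is given by ∂[p,q] = [q] − [p].
As a 4×6 matrix over Z this has rank 3, with invariant factors (1,1,1).

∂_2: C_2 → C_1 acts by ∂[p,q,r] = [q,r] − [p,r] + [p,q]. For instance
  ∂[v_0,v_1,v_2] = [v_1,v_2] − [v_0,v_2] + [v_0,v_1],
  ∂[v_1,v_2,v_3] = [v_2,v_3] − [v_1,v_3] + [v_1,v_2].
As a 6×4 matrix over Z this has rank 3, with invariant factors (1,1,1).

Reading off H_k = ker ∂_k / im ∂_{k+1}:

  H_0: rank C_0 − rank ∂_1 = 4 − 3 = 1, and the invariant factors of ∂_1 are all 1, so H_0 = Z.
  H_1: rank ker ∂_1 − rank ∂_2 = (6 − 3) − 3 = 0, and the invariant factors of ∂_2 are all 1, so H_1 = 0.
  H_2: rank ker ∂_2 − rank ∂_3 = (4 − 3) − 0 = 1, and there is no ∂_3, so H_2 = Z.

(K is a triangulation of the 2-sphere S^2.)

H_0 ≅ Z,  H_1 = 0,  H_2 ≅ Z.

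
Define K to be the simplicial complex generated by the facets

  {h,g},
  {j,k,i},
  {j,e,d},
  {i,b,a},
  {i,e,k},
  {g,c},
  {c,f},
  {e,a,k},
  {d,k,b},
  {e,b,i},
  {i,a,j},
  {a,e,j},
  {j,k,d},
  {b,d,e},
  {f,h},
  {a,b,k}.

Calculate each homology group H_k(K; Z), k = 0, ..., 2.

We work with the vertex ordering a < b < c < d < e < f < g < h < i < j < k. The simplices of K, each written with vertices in increasing order, are:

  0-simplices (11): a, b, c, d, e, f, g, h, i, j, k
  1-simplices (22): ab, ae, ai, aj, ak, bd, be, bi, bk, cf, cg, de, dj, dk, ei, ej, ek, fh, gh, ij, ik, jk
  2-simplices (12): abi, abk, aej, aek, aij, bde, bdk, bei, dej, djk, eik, ijk

Hence C_0 ≅ Z^11, C_1 ≅ Z^22, C_2 ≅ Z^12.

∂_1: C_1 → C_0 maps an edge to its endpoints' difference, ∂[p,q] = q − p.
This gives a 11×22 integer matrix of rank 9; reducing to Smith normal form yields diagonal entries (1,1,1,1,1,1,1,1,1).

∂_2: C_2 → C_1 sends each 2-simplex [p,q,r] to [q,r] − [p,r] + [p,q]. For instance
  ∂dej = ej − dj + de,
  ∂aej = ej − aj + ae.
The 22×12 boundary matrix has rank 12 and Smith normal form diag(1,1,1,1,1,1,1,1,1,1,1,2).

From H_k ≅ ker(∂_k) / im(∂_{k+1}) we obtain:

  H_0: rank C_0 − rank ∂_1 = 11 − 9 = 2, and the invariant factors of ∂_1 are all 1, so H_0 ≅ Z^2.
  H_1: rank ker ∂_1 − rank ∂_2 = (22 − 9) − 12 = 1, and ∂_2 has invariant factor 2 > 1, so H_1 ≅ Z ⊕ Z_2.
  H_2: rank ker ∂_2 − rank ∂_3 = (12 − 12) − 0 = 0, and there is no ∂_3, so H_2 ≅ 0.

As a check, the Euler characteristic is 11 − 22 + 12 = 1, which agrees with 2 − 1 + 0 = 1.
(K is a triangulation of the disjoint union of the real projective plane RP^2 and the circle S^1.)

H_0 = Z^2,  H_1 = Z ⊕ Z_2,  H_2 = 0.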